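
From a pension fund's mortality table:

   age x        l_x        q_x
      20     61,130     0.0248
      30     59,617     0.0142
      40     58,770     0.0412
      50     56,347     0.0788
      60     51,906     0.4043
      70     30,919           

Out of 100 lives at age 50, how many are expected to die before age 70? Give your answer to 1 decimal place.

The relevant probability is 1 − 30,919/56,347 = 0.451275.
Expected number = 100 × 0.451275 = 45.1.

45.1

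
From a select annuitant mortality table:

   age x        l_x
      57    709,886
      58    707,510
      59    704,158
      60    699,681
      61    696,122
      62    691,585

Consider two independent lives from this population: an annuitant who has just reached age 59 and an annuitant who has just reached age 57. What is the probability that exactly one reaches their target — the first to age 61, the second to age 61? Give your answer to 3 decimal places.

p₁ = l_61/l_59 = 696,122/704,158 = 0.988588; p₂ = l_61/l_57 = 696,122/709,886 = 0.980611.
P(exactly one) = p₁(1−p₂) + (1−p₁)p₂ = 0.019168 + 0.011191 = 0.030358.

0.030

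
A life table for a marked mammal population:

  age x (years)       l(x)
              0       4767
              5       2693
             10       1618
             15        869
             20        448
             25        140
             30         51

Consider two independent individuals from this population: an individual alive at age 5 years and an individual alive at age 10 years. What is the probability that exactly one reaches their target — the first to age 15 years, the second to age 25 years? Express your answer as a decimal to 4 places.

0.3534

p₁ = l(15)/l(5) = 869/2693 = 0.322688; p₂ = l(25)/l(10) = 140/1618 = 0.086527.
P(exactly one) = p₁(1−p₂) + (1−p₁)p₂ = 0.294767 + 0.058606 = 0.353373.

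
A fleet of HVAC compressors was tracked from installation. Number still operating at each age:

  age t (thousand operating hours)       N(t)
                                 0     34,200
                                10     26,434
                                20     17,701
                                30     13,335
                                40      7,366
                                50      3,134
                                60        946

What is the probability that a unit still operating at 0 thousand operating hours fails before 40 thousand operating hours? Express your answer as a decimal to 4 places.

0.7846

P(fail before 40 | operational at 0) = 1 − N(40)/N(0) = 1 − 7,366/34,200 = (26,834)/34,200 = 0.784620.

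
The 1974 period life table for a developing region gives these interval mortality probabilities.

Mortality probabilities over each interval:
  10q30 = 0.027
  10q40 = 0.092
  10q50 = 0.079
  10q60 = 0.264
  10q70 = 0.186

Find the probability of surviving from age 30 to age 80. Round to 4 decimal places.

50p30 = (1 − 0.027) × (1 − 0.092) × (1 − 0.079) × (1 − 0.264) × (1 − 0.186).
= 0.973 × 0.908 × 0.921 × 0.736 × 0.814 = 0.487484.

0.4875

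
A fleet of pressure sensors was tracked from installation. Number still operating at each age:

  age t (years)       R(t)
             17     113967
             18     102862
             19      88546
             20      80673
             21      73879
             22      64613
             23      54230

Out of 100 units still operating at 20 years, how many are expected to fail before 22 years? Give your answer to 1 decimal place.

The relevant probability is 1 − 64613/80673 = 0.199075.
Expected number = 100 × 0.199075 = 19.9.

19.9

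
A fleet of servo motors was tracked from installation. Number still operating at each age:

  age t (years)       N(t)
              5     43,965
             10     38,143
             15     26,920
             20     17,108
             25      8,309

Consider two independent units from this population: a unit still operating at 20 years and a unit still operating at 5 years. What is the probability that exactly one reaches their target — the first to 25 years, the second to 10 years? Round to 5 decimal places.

p₁ = N(25)/N(20) = 8,309/17,108 = 0.485679; p₂ = N(10)/N(5) = 38,143/43,965 = 0.867576.
P(exactly one) = p₁(1−p₂) + (1−p₁)p₂ = 0.064316 + 0.446213 = 0.510528.

0.51053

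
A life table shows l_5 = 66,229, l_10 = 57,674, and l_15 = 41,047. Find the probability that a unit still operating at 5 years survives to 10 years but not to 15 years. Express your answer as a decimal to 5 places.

This is the probability of reaching 10 but not 15, conditional on being operational at 5: (l_10 − l_15) / l_5.
= (57,674 − 41,047) / 66,229 = 16,627 / 66,229 = 0.251053.

0.25105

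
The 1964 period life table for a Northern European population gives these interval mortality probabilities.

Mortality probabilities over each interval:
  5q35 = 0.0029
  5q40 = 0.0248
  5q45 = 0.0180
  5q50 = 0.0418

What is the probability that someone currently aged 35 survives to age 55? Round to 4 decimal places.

20p35 = (1 − 0.0029) × (1 − 0.0248) × (1 − 0.0180) × (1 − 0.0418).
= 0.9971 × 0.9752 × 0.9820 × 0.9582 = 0.914956.

0.9150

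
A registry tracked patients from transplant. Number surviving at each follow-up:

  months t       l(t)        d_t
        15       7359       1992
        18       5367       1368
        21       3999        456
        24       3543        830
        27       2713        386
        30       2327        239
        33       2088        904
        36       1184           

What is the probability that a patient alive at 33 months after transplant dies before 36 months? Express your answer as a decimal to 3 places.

0.433

P(die before 36 | alive at 33) = 1 − l(36)/l(33) = 1 − 1184/2088 = (904)/2088 = 0.432950.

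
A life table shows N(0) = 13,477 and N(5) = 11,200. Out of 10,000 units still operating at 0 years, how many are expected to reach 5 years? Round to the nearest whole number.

The relevant probability is 11,200/13,477 = 0.831045.
Expected number = 10,000 × 0.831045 = 8310.

8310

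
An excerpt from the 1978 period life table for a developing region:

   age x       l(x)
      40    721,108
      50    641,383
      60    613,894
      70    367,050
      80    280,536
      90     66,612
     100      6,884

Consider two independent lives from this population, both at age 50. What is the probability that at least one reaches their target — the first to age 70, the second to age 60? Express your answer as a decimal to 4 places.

p₁ = l(70)/l(50) = 367,050/641,383 = 0.572279; p₂ = l(60)/l(50) = 613,894/641,383 = 0.957141.
P(at least one) = 1 − (1−p₁)(1−p₂) = 1 − 0.427721 × 0.042859 = 0.981668.

0.9817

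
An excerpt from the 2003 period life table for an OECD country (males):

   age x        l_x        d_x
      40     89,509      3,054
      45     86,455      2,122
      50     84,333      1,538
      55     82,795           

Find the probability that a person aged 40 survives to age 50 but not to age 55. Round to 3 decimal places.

0.017

We want 10|5q40 = (l_50 − l_55)/l_40.
This is the probability of reaching 50 but not 55, conditional on being alive at 40: (l_50 − l_55) / l_40.
= (84,333 − 82,795) / 89,509 = 1,538 / 89,509 = 0.017183.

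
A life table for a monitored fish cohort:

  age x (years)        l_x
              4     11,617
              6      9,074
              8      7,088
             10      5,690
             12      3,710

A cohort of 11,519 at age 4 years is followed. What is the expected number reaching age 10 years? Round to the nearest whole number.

The relevant probability is 5,690/11,617 = 0.489799.
Expected number = 11,519 × 0.489799 = 5642.

5642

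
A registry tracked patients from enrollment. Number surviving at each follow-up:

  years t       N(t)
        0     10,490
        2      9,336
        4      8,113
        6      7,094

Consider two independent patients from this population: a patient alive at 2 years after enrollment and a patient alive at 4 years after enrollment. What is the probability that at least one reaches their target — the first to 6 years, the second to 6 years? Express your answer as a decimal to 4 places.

p₁ = N(6)/N(2) = 7,094/9,336 = 0.759854; p₂ = N(6)/N(4) = 7,094/8,113 = 0.874399.
P(at least one) = 1 − (1−p₁)(1−p₂) = 1 − 0.240146 × 0.125601 = 0.969837.

0.9698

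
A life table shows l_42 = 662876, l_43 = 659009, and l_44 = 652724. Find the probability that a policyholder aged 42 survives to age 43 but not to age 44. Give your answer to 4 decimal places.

We want 1|1q42 = (l_43 − l_44)/l_42.
This is the probability of reaching 43 but not 44, conditional on being alive at 42: (l_43 − l_44) / l_42.
= (659009 − 652724) / 662876 = 6285 / 662876 = 0.009481.

0.0095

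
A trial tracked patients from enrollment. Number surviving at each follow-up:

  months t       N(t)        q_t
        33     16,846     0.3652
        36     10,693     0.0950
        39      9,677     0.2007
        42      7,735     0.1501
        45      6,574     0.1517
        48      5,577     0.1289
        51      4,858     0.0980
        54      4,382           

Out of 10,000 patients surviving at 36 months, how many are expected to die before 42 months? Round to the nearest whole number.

The relevant probability is 1 − 7,735/10,693 = 0.276630.
Expected number = 10,000 × 0.276630 = 2766.

2766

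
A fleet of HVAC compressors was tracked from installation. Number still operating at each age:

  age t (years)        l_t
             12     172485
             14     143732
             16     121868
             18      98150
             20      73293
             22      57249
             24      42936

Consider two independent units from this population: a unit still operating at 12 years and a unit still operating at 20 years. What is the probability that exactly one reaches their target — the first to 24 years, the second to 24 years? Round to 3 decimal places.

p₁ = l_24/l_12 = 42936/172485 = 0.248926; p₂ = l_24/l_20 = 42936/73293 = 0.585813.
P(exactly one) = p₁(1−p₂) + (1−p₁)p₂ = 0.103102 + 0.439989 = 0.543091.

0.543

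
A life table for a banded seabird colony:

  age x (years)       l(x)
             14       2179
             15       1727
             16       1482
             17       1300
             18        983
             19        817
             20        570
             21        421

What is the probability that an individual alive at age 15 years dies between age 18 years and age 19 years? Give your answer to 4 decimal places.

0.0961

This is the probability of reaching 18 but not 19, conditional on being alive at 15: (l(18) − l(19)) / l(15).
= (983 − 817) / 1727 = 166 / 1727 = 0.096120.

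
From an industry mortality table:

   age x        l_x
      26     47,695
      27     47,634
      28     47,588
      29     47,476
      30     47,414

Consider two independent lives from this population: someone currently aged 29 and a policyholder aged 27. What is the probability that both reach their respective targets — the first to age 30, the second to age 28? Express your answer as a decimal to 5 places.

0.99773

p₁ = l_30/l_29 = 47,414/47,476 = 0.998694; p₂ = l_28/l_27 = 47,588/47,634 = 0.999034.
P(both) = p₁ × p₂ = 0.998694 × 0.999034 = 0.997729.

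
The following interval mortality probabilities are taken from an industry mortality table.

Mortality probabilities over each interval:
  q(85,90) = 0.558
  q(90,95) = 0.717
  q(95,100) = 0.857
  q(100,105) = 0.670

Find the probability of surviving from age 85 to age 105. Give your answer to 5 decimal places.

0.00590

The overall survival probability is (1 − 0.558) × (1 − 0.717) × (1 − 0.857) × (1 − 0.670).
= 0.442 × 0.283 × 0.143 × 0.330 = 0.005903.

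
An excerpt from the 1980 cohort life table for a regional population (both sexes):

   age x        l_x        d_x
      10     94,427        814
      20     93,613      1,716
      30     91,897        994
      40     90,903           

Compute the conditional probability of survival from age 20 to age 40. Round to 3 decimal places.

We want 20p20 = l_40/l_20.
The conditional survival probability is l_40/l_20 = 90,903/93,613 = 0.971051.

0.971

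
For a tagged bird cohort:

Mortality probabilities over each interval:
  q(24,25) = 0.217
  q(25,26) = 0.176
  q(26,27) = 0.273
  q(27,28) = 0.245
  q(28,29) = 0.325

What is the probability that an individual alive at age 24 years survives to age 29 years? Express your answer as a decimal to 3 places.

0.239

Survival from 24 to 29 is the product of surviving each interval: (1 − 0.217) × (1 − 0.176) × (1 − 0.273) × (1 − 0.245) × (1 − 0.325).
= 0.783 × 0.824 × 0.727 × 0.755 × 0.675 = 0.239042.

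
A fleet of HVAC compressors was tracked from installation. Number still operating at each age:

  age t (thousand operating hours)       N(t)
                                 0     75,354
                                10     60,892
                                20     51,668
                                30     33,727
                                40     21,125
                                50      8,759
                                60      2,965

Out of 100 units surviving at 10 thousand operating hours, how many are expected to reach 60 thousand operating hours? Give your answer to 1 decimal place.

4.9

The relevant probability is 2,965/60,892 = 0.048693.
Expected number = 100 × 0.048693 = 4.9.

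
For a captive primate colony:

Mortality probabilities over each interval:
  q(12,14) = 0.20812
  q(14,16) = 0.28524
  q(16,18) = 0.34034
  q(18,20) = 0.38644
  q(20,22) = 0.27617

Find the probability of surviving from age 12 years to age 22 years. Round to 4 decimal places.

The overall survival probability is (1 − 0.20812) × (1 − 0.28524) × (1 − 0.34034) × (1 − 0.38644) × (1 − 0.27617).
= 0.79188 × 0.71476 × 0.65966 × 0.61356 × 0.72383 = 0.165819.

0.1658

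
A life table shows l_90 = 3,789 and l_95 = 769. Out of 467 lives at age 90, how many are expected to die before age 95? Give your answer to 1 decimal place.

372.2

The relevant probability is 1 − 769/3,789 = 0.797044.
Expected number = 467 × 0.797044 = 372.2.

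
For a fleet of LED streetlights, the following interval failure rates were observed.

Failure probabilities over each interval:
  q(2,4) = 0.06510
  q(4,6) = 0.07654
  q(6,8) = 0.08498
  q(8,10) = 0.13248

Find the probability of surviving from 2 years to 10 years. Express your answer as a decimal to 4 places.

0.6853

Survival from 2 to 10 is the product of surviving each interval: (1 − 0.06510) × (1 − 0.07654) × (1 − 0.08498) × (1 − 0.13248).
= 0.93490 × 0.92346 × 0.91502 × 0.86752 = 0.685320.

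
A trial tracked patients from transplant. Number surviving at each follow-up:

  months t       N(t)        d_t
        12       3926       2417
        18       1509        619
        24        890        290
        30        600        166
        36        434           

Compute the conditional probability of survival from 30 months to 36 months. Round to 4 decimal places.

0.7233

The conditional survival probability is N(36)/N(30) = 434/600 = 0.723333.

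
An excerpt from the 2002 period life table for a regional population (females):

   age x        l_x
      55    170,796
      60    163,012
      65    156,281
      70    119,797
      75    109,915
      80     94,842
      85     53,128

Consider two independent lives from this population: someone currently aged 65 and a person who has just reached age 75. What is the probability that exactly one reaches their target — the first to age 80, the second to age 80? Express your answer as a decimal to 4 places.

0.4224

p₁ = l_80/l_65 = 94,842/156,281 = 0.606868; p₂ = l_80/l_75 = 94,842/109,915 = 0.862867.
P(exactly one) = p₁(1−p₂) + (1−p₁)p₂ = 0.083222 + 0.339221 = 0.422442.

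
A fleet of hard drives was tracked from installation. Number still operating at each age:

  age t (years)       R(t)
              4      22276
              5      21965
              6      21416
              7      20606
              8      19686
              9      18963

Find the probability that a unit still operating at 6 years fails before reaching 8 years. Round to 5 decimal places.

P(fail before 8 | operational at 6) = 1 − R(8)/R(6) = 1 − 19686/21416 = (1730)/21416 = 0.080781.

0.08078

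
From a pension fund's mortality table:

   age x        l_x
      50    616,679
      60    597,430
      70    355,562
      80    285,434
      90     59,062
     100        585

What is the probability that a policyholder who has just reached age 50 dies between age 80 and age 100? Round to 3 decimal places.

This is the probability of reaching 80 but not 100, conditional on being alive at 50: (l_80 − l_100) / l_50.
= (285,434 − 585) / 616,679 = 284,849 / 616,679 = 0.461908.

0.462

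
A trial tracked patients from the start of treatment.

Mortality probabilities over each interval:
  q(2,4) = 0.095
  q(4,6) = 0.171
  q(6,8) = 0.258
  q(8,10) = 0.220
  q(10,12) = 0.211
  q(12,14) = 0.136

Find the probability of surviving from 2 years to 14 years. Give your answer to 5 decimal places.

Survival from 2 to 14 is the product of surviving each interval: (1 − 0.095) × (1 − 0.171) × (1 − 0.258) × (1 − 0.220) × (1 − 0.211) × (1 − 0.136).
= 0.905 × 0.829 × 0.742 × 0.780 × 0.789 × 0.864 = 0.296000.

0.29600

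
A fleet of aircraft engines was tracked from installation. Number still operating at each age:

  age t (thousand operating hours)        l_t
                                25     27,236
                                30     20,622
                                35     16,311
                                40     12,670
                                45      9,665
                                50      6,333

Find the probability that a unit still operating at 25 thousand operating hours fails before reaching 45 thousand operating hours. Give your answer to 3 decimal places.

P(fail before 45 | operational at 25) = 1 − l_45/l_25 = 1 − 9,665/27,236 = (17,571)/27,236 = 0.645139.

0.645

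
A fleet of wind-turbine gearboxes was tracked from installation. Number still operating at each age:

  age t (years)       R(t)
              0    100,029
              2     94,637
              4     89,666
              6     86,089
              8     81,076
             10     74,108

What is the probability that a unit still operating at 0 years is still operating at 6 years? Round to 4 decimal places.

0.8606

The conditional survival probability is R(6)/R(0) = 86,089/100,029 = 0.860640.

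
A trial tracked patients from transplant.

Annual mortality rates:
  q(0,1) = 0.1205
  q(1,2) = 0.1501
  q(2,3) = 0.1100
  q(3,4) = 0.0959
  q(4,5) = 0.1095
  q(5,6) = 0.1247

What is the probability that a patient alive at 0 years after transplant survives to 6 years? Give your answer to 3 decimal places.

P(survive 0→6) = (1 − 0.1205) × (1 − 0.1501) × (1 − 0.1100) × (1 − 0.0959) × (1 − 0.1095) × (1 − 0.1247).
= 0.8795 × 0.8499 × 0.8900 × 0.9041 × 0.8905 × 0.8753 = 0.468814.

0.469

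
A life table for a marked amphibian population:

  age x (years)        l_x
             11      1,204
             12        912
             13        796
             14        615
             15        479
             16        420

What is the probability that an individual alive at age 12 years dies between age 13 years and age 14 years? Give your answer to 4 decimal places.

This is the probability of reaching 13 but not 14, conditional on being alive at 12: (l_13 − l_14) / l_12.
= (796 − 615) / 912 = 181 / 912 = 0.198465.

0.1985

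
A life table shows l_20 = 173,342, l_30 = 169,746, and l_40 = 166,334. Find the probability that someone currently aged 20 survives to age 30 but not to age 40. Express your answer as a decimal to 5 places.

This is the probability of reaching 30 but not 40, conditional on being alive at 20: (l_30 − l_40) / l_20.
= (169,746 − 166,334) / 173,342 = 3,412 / 173,342 = 0.019684.

0.01968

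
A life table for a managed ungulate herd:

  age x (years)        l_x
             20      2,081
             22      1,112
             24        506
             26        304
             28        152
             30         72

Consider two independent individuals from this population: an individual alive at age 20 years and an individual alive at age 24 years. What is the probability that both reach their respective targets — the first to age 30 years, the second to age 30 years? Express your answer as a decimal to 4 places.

p₁ = l_30/l_20 = 72/2,081 = 0.034599; p₂ = l_30/l_24 = 72/506 = 0.142292.
P(both) = p₁ × p₂ = 0.034599 × 0.142292 = 0.004923.

0.0049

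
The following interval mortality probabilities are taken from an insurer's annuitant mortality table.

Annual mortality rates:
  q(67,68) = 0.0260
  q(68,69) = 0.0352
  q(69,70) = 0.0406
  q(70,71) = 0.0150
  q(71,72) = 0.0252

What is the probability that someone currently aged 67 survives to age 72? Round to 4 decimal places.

P(survive 67→72) = (1 − 0.0260) × (1 − 0.0352) × (1 − 0.0406) × (1 − 0.0150) × (1 − 0.0252).
= 0.9740 × 0.9648 × 0.9594 × 0.9850 × 0.9748 = 0.865661.

0.8657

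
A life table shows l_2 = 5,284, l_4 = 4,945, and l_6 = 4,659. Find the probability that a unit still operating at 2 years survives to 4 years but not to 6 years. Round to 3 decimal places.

This is the probability of reaching 4 but not 6, conditional on being operational at 2: (l_4 − l_6) / l_2.
= (4,945 − 4,659) / 5,284 = 286 / 5,284 = 0.054126.

0.054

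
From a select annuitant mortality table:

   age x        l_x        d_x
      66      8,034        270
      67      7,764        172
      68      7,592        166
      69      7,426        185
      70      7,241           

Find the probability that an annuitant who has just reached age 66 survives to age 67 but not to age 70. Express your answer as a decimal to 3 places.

0.065

We want 1|3q66 = (l_67 − l_70)/l_66.
This is the probability of reaching 67 but not 70, conditional on being alive at 66: (l_67 − l_70) / l_66.
= (7,764 − 7,241) / 8,034 = 523 / 8,034 = 0.065098.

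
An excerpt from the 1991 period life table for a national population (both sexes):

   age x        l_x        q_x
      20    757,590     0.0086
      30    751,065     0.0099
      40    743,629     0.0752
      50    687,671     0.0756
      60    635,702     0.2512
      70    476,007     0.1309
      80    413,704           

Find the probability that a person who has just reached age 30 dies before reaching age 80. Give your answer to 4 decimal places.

0.4492

P(die before 80 | alive at 30) = 1 − l_80/l_30 = 1 − 413,704/751,065 = (337,361)/751,065 = 0.449177.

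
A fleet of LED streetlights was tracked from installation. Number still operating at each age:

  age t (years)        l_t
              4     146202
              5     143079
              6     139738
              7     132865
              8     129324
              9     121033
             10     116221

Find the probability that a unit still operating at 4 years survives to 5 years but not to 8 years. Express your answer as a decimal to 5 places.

0.09408

This is the probability of reaching 5 but not 8, conditional on being operational at 4: (l_5 − l_8) / l_4.
= (143079 − 129324) / 146202 = 13755 / 146202 = 0.094082.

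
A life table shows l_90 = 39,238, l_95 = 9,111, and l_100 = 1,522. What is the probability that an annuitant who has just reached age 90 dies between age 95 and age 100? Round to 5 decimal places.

We want 5|5q90 = (l_95 − l_100)/l_90.
This is the probability of reaching 95 but not 100, conditional on being alive at 90: (l_95 − l_100) / l_90.
= (9,111 − 1,522) / 39,238 = 7,589 / 39,238 = 0.193409.

0.19341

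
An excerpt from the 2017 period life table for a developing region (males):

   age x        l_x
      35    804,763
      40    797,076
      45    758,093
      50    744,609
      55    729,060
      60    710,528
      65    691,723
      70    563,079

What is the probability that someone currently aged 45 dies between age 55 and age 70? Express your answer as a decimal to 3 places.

0.219

We want 10|15q45 = (l_55 − l_70)/l_45.
This is the probability of reaching 55 but not 70, conditional on being alive at 45: (l_55 − l_70) / l_45.
= (729,060 − 563,079) / 758,093 = 165,981 / 758,093 = 0.218945.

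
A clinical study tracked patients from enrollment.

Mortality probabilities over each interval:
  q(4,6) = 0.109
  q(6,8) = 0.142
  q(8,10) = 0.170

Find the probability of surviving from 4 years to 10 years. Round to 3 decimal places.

Survival from 4 to 10 is the product of surviving each interval: (1 − 0.109) × (1 − 0.142) × (1 − 0.170).
= 0.891 × 0.858 × 0.830 = 0.634517.

0.635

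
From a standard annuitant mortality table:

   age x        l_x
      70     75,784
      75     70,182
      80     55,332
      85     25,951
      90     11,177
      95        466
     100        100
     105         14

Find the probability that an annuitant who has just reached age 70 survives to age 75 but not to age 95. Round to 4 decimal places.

0.9199

This is the probability of reaching 75 but not 95, conditional on being alive at 70: (l_75 − l_95) / l_70.
= (70,182 − 466) / 75,784 = 69,716 / 75,784 = 0.919930.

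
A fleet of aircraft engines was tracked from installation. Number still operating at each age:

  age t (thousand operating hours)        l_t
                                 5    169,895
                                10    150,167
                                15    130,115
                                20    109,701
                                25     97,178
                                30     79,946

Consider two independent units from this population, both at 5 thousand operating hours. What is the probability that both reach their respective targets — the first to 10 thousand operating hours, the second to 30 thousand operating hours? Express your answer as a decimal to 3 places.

p₁ = l_10/l_5 = 150,167/169,895 = 0.883881; p₂ = l_30/l_5 = 79,946/169,895 = 0.470561.
P(both) = p₁ × p₂ = 0.883881 × 0.470561 = 0.415920.

0.416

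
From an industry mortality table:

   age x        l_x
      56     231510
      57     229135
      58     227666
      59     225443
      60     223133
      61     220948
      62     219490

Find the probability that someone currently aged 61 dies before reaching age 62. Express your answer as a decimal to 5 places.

P(die before 62 | alive at 61) = 1 − l_62/l_61 = 1 − 219490/220948 = (1458)/220948 = 0.006599.

0.00660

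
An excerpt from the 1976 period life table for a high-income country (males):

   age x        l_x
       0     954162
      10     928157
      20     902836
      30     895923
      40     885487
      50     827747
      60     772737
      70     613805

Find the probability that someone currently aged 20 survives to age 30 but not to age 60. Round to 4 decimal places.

0.1364

This is the probability of reaching 30 but not 60, conditional on being alive at 20: (l_30 − l_60) / l_20.
= (895923 − 772737) / 902836 = 123186 / 902836 = 0.136443.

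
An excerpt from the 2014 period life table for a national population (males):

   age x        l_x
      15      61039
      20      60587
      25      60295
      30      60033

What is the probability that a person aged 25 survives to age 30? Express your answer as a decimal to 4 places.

We want 5p25 = l_30/l_25.
The conditional survival probability is l_30/l_25 = 60033/60295 = 0.995655.

0.9957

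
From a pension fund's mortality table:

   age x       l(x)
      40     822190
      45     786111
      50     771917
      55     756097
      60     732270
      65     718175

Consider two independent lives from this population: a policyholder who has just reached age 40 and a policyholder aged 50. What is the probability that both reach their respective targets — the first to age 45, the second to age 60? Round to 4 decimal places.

0.9070

p₁ = l(45)/l(40) = 786111/822190 = 0.956118; p₂ = l(60)/l(50) = 732270/771917 = 0.948638.
P(both) = p₁ × p₂ = 0.956118 × 0.948638 = 0.907010.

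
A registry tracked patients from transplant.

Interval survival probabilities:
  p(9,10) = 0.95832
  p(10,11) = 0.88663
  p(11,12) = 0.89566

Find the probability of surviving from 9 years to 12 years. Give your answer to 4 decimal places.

0.7610

The overall survival probability is 0.95832 × 0.88663 × 0.89566.
= 0.761020.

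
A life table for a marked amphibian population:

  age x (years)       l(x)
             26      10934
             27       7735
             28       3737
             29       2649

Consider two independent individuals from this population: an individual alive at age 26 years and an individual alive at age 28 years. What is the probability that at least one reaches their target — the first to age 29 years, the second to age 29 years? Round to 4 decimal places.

0.7794

p₁ = l(29)/l(26) = 2649/10934 = 0.242272; p₂ = l(29)/l(28) = 2649/3737 = 0.708857.
P(at least one) = 1 − (1−p₁)(1−p₂) = 1 − 0.757728 × 0.291143 = 0.779393.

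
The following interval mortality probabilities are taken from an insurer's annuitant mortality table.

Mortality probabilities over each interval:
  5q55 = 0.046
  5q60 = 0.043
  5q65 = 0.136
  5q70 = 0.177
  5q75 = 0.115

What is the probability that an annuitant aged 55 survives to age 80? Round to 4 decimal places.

Chaining the interval survival probabilities: (1 − 0.046) × (1 − 0.043) × (1 − 0.136) × (1 − 0.177) × (1 − 0.115).
= 0.954 × 0.957 × 0.864 × 0.823 × 0.885 = 0.574536.

0.5745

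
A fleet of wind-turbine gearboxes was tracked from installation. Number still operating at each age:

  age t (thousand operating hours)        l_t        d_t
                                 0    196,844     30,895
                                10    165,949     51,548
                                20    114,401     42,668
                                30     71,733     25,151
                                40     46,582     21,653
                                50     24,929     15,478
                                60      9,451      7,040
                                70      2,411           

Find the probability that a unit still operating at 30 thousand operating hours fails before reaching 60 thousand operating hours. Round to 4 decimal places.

0.8682

P(fail before 60 | operational at 30) = 1 − l_60/l_30 = 1 − 9,451/71,733 = (62,282)/71,733 = 0.868248.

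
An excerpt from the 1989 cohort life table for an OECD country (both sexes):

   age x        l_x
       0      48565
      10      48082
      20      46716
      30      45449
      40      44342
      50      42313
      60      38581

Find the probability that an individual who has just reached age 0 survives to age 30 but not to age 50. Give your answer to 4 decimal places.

0.0646

We want 30|20q0 = (l_30 − l_50)/l_0.
This is the probability of reaching 30 but not 50, conditional on being alive at 0: (l_30 − l_50) / l_0.
= (45449 − 42313) / 48565 = 3136 / 48565 = 0.064573.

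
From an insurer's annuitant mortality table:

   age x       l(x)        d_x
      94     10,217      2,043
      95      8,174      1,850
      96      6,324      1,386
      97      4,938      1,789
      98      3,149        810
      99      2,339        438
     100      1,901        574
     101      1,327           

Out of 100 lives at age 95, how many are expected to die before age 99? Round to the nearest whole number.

71

The relevant probability is 1 − 2,339/8,174 = 0.713849.
Expected number = 100 × 0.713849 = 71.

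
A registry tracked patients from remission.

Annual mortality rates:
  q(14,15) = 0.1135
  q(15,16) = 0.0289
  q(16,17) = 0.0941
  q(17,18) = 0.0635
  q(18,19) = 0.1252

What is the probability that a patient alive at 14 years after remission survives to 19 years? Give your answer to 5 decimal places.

0.63891

The overall survival probability is (1 − 0.1135) × (1 − 0.0289) × (1 − 0.0941) × (1 − 0.0635) × (1 − 0.1252).
= 0.8865 × 0.9711 × 0.9059 × 0.9365 × 0.8748 = 0.638910.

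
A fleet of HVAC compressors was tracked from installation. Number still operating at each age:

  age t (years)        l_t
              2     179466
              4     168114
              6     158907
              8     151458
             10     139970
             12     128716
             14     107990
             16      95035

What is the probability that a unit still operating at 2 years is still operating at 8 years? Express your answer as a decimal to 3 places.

The conditional survival probability is l_8/l_2 = 151458/179466 = 0.843937.

0.844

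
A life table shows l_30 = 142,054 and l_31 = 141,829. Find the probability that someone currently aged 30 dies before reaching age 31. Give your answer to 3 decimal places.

P(die before 31 | alive at 30) = 1 − l_31/l_30 = 1 − 141,829/142,054 = (225)/142,054 = 0.001584.

0.002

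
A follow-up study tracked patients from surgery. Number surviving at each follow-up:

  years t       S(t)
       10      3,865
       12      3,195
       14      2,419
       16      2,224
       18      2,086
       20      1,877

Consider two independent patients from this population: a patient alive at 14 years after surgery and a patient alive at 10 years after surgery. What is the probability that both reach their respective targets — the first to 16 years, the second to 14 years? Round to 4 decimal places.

p₁ = S(16)/S(14) = 2,224/2,419 = 0.919388; p₂ = S(14)/S(10) = 2,419/3,865 = 0.625873.
P(both) = p₁ × p₂ = 0.919388 × 0.625873 = 0.575420.

0.5754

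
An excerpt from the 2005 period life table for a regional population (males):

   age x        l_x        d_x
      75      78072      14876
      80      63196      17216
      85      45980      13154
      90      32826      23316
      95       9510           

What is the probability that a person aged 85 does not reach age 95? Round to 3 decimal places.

0.793

P(die before 95 | alive at 85) = 1 − l_95/l_85 = 1 − 9510/45980 = (36470)/45980 = 0.793171.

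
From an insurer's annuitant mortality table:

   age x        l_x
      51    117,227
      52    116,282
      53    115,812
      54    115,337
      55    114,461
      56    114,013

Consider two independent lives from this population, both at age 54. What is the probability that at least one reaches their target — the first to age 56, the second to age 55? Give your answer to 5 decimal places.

0.99991

p₁ = l_56/l_54 = 114,013/115,337 = 0.988521; p₂ = l_55/l_54 = 114,461/115,337 = 0.992405.
P(at least one) = 1 − (1−p₁)(1−p₂) = 1 − 0.011479 × 0.007595 = 0.999913.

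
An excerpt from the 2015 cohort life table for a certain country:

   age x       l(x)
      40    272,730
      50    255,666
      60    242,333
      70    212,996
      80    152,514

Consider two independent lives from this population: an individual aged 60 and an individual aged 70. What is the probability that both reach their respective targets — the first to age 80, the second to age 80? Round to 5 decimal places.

p₁ = l(80)/l(60) = 152,514/242,333 = 0.629357; p₂ = l(80)/l(70) = 152,514/212,996 = 0.716042.
P(both) = p₁ × p₂ = 0.629357 × 0.716042 = 0.450646.

0.45065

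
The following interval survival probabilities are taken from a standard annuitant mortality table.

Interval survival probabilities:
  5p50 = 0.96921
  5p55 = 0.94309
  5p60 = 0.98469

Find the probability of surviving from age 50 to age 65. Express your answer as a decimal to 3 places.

0.900

The overall survival probability is 0.96921 × 0.94309 × 0.98469.
= 0.900058.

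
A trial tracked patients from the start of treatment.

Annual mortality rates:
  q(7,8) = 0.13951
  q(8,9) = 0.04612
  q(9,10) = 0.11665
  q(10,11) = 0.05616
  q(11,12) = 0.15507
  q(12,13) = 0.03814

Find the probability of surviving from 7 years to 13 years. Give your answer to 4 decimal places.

P(survive 7→13) = (1 − 0.13951) × (1 − 0.04612) × (1 − 0.11665) × (1 − 0.05616) × (1 − 0.15507) × (1 − 0.03814).
= 0.86049 × 0.95388 × 0.88335 × 0.94384 × 0.84493 × 0.96186 = 0.556165.

0.5562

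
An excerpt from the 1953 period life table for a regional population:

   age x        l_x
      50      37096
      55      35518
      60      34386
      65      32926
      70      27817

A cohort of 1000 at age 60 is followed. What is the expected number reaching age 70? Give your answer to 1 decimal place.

809.0

The relevant probability is 27817/34386 = 0.808963.
Expected number = 1000 × 0.808963 = 809.0.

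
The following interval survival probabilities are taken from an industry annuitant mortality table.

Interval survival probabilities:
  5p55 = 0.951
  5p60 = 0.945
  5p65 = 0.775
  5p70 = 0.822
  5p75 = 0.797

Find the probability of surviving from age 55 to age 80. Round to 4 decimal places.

25p55 = 0.951 × 0.945 × 0.775 × 0.822 × 0.797.
= 0.456293.

0.4563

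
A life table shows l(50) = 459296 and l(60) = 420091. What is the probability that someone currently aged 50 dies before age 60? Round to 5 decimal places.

P(die before 60 | alive at 50) = 1 − l(60)/l(50) = 1 − 420091/459296 = (39205)/459296 = 0.085359.

0.08536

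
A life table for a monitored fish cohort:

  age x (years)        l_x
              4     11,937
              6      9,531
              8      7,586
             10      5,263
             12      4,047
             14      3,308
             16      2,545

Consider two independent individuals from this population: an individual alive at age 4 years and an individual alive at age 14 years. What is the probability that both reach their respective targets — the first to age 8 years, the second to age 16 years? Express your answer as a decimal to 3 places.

0.489

p₁ = l_8/l_4 = 7,586/11,937 = 0.635503; p₂ = l_16/l_14 = 2,545/3,308 = 0.769347.
P(both) = p₁ × p₂ = 0.635503 × 0.769347 = 0.488922.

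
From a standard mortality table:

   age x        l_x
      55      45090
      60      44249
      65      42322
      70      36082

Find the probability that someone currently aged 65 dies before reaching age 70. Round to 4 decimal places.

0.1474

P(die before 70 | alive at 65) = 1 − l_70/l_65 = 1 − 36082/42322 = (6240)/42322 = 0.147441.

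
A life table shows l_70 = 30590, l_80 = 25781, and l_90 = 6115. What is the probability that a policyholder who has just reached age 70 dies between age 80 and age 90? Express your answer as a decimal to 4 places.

0.6429

This is the probability of reaching 80 but not 90, conditional on being alive at 70: (l_80 − l_90) / l_70.
= (25781 − 6115) / 30590 = 19666 / 30590 = 0.642890.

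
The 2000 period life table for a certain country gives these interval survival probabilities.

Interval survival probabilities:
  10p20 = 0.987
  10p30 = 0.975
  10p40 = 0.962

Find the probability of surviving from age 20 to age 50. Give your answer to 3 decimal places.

The overall survival probability is 0.987 × 0.975 × 0.962.
= 0.925757.

0.926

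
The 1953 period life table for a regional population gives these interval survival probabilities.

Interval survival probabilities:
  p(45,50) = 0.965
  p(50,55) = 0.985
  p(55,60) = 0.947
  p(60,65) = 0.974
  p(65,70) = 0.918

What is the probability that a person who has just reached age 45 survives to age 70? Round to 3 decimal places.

The overall survival probability is 0.965 × 0.985 × 0.947 × 0.974 × 0.918.
= 0.804850.

0.805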